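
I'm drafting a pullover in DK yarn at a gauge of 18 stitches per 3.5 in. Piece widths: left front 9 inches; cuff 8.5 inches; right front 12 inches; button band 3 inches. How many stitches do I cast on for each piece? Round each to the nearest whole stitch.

Rate = 18/3.5 = 5.143 sts per in.
left front: 9 × 5.143 = 46.29 → 46.
cuff: 8.5 × 5.143 = 43.71 → 44.
right front: 12 × 5.143 = 61.71 → 62.
button band: 3 × 5.143 = 15.43 → 15.

left front 46; cuff 44; right front 62; button band 15.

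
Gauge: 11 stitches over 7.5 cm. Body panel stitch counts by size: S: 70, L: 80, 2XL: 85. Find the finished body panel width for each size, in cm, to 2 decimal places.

S 47.73 cm; L 54.55 cm; 2XL 57.95 cm.

11/7.5 = 1.467 sts per cm.
S: 70 / 1.467 = 47.727 → 47.73 cm.
L: 80 / 1.467 = 54.545 → 54.55 cm.
2XL: 85 / 1.467 = 57.955 → 57.95 cm.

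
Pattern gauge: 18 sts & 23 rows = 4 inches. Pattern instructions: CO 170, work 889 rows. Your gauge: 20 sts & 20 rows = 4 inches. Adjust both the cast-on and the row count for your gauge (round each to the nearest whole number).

Stitches: 170 × 20/18 = 188.89 → 189.
Rows: 889 × 20/23 = 773.04 → 773.

Cast on 189 stitches; work 773 rows.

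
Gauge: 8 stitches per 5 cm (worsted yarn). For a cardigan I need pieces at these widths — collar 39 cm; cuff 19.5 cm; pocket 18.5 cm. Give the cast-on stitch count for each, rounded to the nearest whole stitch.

Rate = 8/5 = 1.6 sts per cm.
collar: 39 × 1.6 = 62.40 → 62.
cuff: 19.5 × 1.6 = 31.20 → 31.
pocket: 18.5 × 1.6 = 29.60 → 30.

collar 62; cuff 31; pocket 30.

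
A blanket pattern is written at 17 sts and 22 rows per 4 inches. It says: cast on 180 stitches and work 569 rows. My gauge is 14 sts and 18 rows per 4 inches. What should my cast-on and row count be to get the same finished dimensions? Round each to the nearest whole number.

Stitches: 180 × 14/17 = 148.24 → 148.
Rows: 569 × 18/22 = 465.55 → 466.

Cast on 148 stitches; work 466 rows.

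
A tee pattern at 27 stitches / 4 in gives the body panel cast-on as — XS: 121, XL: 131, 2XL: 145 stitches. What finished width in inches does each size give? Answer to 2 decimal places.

27/4 = 6.75 sts per in.
XS: 121 / 6.75 = 17.926 → 17.93 in.
XL: 131 / 6.75 = 19.407 → 19.41 in.
2XL: 145 / 6.75 = 21.481 → 21.48 in.

XS 17.93 inches; XL 19.41 inches; 2XL 21.48 inches.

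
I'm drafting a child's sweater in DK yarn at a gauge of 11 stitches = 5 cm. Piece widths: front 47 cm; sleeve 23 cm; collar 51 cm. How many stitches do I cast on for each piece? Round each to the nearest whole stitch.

front 103; sleeve 51; collar 112.

Rate = 11/5 = 2.2 sts per cm.
front: 47 × 2.2 = 103.40 → 103.
sleeve: 23 × 2.2 = 50.60 → 51.
collar: 51 × 2.2 = 112.20 → 112.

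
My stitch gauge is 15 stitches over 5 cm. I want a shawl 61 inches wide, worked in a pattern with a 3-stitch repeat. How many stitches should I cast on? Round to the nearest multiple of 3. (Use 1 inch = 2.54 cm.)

Cast on 465 stitches.

61 in = 61 × 2.54 = 154.94 cm.
15 / 5 = 3 sts/cm.
154.94 × 3 = 464.82 sts.
→ 465.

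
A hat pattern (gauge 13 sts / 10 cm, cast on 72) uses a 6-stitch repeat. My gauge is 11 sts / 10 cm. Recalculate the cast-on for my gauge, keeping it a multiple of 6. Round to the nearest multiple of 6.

72 × 11 / 13 = 60.92.
Nearest multiple of 6: 60.

CO 60 sts.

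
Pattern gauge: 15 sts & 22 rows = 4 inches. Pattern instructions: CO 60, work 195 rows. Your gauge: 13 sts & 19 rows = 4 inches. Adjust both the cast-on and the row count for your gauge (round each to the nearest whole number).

Stitches: 60 × 13/15 = 52.00 → 52.
Rows: 195 × 19/22 = 168.41 → 168.

Cast on 52 stitches; work 168 rows.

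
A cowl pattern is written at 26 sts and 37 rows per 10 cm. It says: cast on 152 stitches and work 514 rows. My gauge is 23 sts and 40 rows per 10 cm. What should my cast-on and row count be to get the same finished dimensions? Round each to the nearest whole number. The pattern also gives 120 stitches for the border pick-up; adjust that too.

Cast on 134 stitches; work 556 rows; border pick-up 106 stitches.

Stitches: 152 × 23/26 = 134.46 → 134.
Rows: 514 × 40/37 = 555.68 → 556.
border pick-up: 120 × 23/26 = 106.15 → 106.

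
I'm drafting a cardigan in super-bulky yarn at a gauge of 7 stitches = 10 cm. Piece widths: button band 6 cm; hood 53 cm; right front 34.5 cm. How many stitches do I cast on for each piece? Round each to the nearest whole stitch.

Rate = 7/10 = 0.7 sts per cm.
button band: 6 × 0.7 = 4.20 → 4.
hood: 53 × 0.7 = 37.10 → 37.
right front: 34.5 × 0.7 = 24.15 → 24.

button band 4; hood 37; right front 24.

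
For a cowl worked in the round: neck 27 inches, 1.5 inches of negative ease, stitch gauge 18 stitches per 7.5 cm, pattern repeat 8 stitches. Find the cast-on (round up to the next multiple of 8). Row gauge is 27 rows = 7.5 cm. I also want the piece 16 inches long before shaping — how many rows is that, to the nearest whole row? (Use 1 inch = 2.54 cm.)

Finished = 27 − 1.5 = 25.5 inches.
25.5 inches × 2.54 = 64.77 cm.
18/7.5 = 2.4 sts per cm; 64.77 × 2.4 = 155.45 sts.
Next multiple of 8 → 160.
16 inches = 40.64 cm; × 3.6 = 146.30 → 146 rows.

Cast on 160 stitches; work 146 rows.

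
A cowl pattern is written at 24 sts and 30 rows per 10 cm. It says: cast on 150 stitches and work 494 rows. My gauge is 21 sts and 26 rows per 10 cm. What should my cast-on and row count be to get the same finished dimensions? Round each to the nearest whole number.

Cast on 131 stitches; work 428 rows.

Stitches: 150 × 21/24 = 131.25 → 131.
Rows: 494 × 26/30 = 428.13 → 428.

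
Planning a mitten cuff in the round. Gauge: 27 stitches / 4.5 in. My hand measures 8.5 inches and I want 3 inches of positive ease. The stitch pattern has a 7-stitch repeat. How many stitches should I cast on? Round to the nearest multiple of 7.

Finished = 8.5 + 3 = 11.5 inches.
27 / 4.5 = 6 sts/in.
11.5 × 6 = 69.00 sts.
Nearest multiple of 7: 70.

CO 70 sts.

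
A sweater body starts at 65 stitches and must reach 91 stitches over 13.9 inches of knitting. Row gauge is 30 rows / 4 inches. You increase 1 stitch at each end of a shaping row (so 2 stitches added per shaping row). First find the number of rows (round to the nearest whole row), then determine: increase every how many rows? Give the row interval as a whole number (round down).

Rows = 13.9 × 7.5 = 104.2 → 104 rows.
Stitches to add: 26 → 13 shaping rows (at 2 st each).
104 / 13 = 8.00 → every 8 rows.

Increase every 8th row.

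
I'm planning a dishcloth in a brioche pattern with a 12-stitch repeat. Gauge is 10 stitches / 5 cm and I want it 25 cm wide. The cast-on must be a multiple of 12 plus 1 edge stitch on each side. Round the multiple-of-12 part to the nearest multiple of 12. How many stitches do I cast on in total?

Cast on 50 stitches.

10 / 5 = 2 sts per cm.
25 × 2 = 50.00 sts.
Less 2 edge sts → 48.00 for the repeat.
Nearest multiple of 12: 48.
Add back 2 edge sts → 50.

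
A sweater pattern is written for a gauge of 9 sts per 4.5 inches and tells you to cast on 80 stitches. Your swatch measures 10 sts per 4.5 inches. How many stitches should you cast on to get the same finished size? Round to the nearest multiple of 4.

Scale factor = 10 / 9 = 1.111.
80 × 10 / 9 = 88.89 sts.
→ 88 sts.

Cast on 88 stitches.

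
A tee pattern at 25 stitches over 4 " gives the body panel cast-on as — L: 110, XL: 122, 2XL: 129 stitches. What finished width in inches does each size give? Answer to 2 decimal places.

25/4 = 6.25 sts per in.
L: 110 / 6.25 = 17.600 → 17.60 in.
XL: 122 / 6.25 = 19.520 → 19.52 in.
2XL: 129 / 6.25 = 20.640 → 20.64 in.

L 17.60 inches; XL 19.52 inches; 2XL 20.64 inches.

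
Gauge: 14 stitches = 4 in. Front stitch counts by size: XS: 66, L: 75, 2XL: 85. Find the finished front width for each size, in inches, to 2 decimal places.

XS 18.86 inches; L 21.43 inches; 2XL 24.29 inches.

14/4 = 3.5 sts per in.
XS: 66 / 3.5 = 18.857 → 18.86 in.
L: 75 / 3.5 = 21.429 → 21.43 in.
2XL: 85 / 3.5 = 24.286 → 24.29 in.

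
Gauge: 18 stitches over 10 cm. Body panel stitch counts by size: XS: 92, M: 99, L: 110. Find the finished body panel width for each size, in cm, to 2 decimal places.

18/10 = 1.8 sts per cm.
XS: 92 / 1.8 = 51.111 → 51.11 cm.
M: 99 / 1.8 = 55.000 → 55.00 cm.
L: 110 / 1.8 = 61.111 → 61.11 cm.

XS 51.11 cm; M 55.00 cm; L 61.11 cm.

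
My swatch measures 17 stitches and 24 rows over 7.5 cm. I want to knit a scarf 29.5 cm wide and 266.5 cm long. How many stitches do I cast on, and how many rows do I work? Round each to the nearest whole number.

Cast on 67 stitches and work 853 rows.

Stitch gauge = 17/7.5 = 2.267 sts/cm; 29.5 × 2.267 = 66.87 → 67 sts.
Row gauge = 24/7.5 = 3.2 rows/cm; 266.5 × 3.2 = 852.80 → 853 rows.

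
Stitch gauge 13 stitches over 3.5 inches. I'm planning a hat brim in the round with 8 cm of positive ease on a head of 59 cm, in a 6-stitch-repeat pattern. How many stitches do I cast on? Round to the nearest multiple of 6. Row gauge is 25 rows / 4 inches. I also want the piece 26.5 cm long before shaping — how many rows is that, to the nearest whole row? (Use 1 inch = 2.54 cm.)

Cast on 96 stitches; work 65 rows.

Finished = 59 + 8 = 67 cm.
67 cm × 1/2.54 = 26.38 inches.
13/3.5 = 3.714 sts per in; 26.38 × 3.714 = 97.98 sts.
Nearest multiple of 6 → 96.
26.5 cm = 10.43 inches; × 6.25 = 65.21 → 65 rows.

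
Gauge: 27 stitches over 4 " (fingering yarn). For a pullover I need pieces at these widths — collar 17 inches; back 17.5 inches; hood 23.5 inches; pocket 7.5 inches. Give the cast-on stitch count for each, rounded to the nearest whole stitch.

collar 115; back 118; hood 159; pocket 51.

Rate = 27/4 = 6.75 sts per in.
collar: 17 × 6.75 = 114.75 → 115.
back: 17.5 × 6.75 = 118.12 → 118.
hood: 23.5 × 6.75 = 158.62 → 159.
pocket: 7.5 × 6.75 = 50.62 → 51.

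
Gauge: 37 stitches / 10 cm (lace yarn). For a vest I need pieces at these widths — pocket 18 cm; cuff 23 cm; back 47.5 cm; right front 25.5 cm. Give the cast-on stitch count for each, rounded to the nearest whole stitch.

pocket 67; cuff 85; back 176; right front 94.

Rate = 37/10 = 3.7 sts per cm.
pocket: 18 × 3.7 = 66.60 → 67.
cuff: 23 × 3.7 = 85.10 → 85.
back: 47.5 × 3.7 = 175.75 → 176.
right front: 25.5 × 3.7 = 94.35 → 94.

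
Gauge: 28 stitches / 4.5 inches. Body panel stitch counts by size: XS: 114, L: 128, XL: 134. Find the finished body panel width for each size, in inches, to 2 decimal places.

28/4.5 = 6.222 sts per in.
XS: 114 / 6.222 = 18.321 → 18.32 in.
L: 128 / 6.222 = 20.571 → 20.57 in.
XL: 134 / 6.222 = 21.536 → 21.54 in.

XS 18.32 inches; L 20.57 inches; XL 21.54 inches.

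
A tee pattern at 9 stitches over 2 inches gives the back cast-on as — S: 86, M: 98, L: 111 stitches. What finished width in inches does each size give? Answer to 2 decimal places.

S 19.11 inches; M 21.78 inches; L 24.67 inches.

9/2 = 4.5 sts per in.
S: 86 / 4.5 = 19.111 → 19.11 in.
M: 98 / 4.5 = 21.778 → 21.78 in.
L: 111 / 4.5 = 24.667 → 24.67 in.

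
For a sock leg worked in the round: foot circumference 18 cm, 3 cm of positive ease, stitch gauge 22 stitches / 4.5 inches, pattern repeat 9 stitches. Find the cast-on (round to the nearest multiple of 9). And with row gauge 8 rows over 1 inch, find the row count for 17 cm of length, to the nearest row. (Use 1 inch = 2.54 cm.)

Cast on 36 stitches; work 54 rows.

Finished = 18 + 3 = 21 cm.
21 cm × 1/2.54 = 8.27 inches.
22/4.5 = 4.889 sts per in; 8.27 × 4.889 = 40.42 sts.
Nearest multiple of 9 → 36.
17 cm = 6.69 inches; × 8 = 53.54 → 54 rows.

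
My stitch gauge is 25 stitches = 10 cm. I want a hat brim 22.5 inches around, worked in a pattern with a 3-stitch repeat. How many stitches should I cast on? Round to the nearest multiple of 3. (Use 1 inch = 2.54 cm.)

Cast on 144 stitches.

22.5 in = 22.5 × 2.54 = 57.15 cm.
25 / 10 = 2.5 sts/cm.
57.15 × 2.5 = 142.88 sts.
→ 144.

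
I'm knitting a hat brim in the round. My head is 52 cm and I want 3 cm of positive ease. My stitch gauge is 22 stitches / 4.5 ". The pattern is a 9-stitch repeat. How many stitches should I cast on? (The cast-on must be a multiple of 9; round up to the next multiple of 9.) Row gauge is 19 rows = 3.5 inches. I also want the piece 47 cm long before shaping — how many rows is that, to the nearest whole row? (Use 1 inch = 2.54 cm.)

Finished = 52 + 3 = 55 cm.
55 cm × 1/2.54 = 21.65 inches.
22/4.5 = 4.889 sts per in; 21.65 × 4.889 = 105.86 sts.
Next multiple of 9 → 108.
47 cm = 18.50 inches; × 5.429 = 100.45 → 100 rows.

Cast on 108 stitches; work 100 rows.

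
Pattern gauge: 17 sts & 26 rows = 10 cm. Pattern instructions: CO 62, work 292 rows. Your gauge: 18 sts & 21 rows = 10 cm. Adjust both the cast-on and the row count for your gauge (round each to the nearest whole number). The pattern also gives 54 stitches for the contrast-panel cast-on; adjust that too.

Cast on 66 stitches; work 236 rows; contrast-panel cast-on 57 stitches.

Stitches: 62 × 18/17 = 65.65 → 66.
Rows: 292 × 21/26 = 235.85 → 236.
contrast-panel cast-on: 54 × 18/17 = 57.18 → 57.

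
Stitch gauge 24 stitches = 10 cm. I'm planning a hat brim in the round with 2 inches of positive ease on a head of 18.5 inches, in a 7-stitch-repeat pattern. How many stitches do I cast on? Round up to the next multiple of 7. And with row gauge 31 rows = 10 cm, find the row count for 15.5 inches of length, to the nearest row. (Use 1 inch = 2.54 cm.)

Finished = 18.5 + 2 = 20.5 inches.
20.5 inches × 2.54 = 52.07 cm.
24/10 = 2.4 sts per cm; 52.07 × 2.4 = 124.97 sts.
Next multiple of 7 → 126.
15.5 inches = 39.37 cm; × 3.1 = 122.05 → 122 rows.

Cast on 126 stitches; work 122 rows.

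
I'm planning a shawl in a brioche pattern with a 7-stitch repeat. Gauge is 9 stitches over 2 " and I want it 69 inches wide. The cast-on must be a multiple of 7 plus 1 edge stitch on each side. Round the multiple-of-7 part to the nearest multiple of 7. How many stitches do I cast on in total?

CO 310 sts.

9 / 2 = 4.5 sts per inch.
69 × 4.5 = 310.50 sts.
Less 2 edge sts → 308.50 for the repeat.
Nearest multiple of 7: 308.
Add back 2 edge sts → 310.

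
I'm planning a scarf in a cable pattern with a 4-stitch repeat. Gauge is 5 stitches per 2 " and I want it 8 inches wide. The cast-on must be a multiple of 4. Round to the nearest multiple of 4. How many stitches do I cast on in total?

5 / 2 = 2.5 sts per inch.
8 × 2.5 = 20.00 sts.
Nearest multiple of 4: 20.

Cast on 20 stitches.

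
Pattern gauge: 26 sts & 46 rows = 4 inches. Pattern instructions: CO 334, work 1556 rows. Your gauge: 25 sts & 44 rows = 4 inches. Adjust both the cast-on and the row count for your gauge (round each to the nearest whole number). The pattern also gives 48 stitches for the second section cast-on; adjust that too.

Stitches: 334 × 25/26 = 321.15 → 321.
Rows: 1556 × 44/46 = 1488.35 → 1488.
second section cast-on: 48 × 25/26 = 46.15 → 46.

Cast on 321 stitches; work 1488 rows; second section cast-on 46 stitches.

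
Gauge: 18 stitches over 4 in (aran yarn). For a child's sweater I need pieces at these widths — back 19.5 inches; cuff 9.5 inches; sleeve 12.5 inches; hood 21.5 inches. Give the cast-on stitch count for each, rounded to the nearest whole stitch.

back 88; cuff 43; sleeve 56; hood 97.

Rate = 18/4 = 4.5 sts per in.
back: 19.5 × 4.5 = 87.75 → 88.
cuff: 9.5 × 4.5 = 42.75 → 43.
sleeve: 12.5 × 4.5 = 56.25 → 56.
hood: 21.5 × 4.5 = 96.75 → 97.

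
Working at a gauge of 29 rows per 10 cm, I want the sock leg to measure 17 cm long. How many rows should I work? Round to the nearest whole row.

49 rows.

29 rows / 10 cm = 2.9 rows per cm.
17 × 2.9 = 49.30 rows.
Round to nearest → 49.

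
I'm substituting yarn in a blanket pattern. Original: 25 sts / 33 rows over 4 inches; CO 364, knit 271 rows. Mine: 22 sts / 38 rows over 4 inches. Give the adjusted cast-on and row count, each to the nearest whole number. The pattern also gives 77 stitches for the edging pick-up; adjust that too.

Cast on 320 stitches; work 312 rows; edging pick-up 68 stitches.

Stitches: 364 × 22/25 = 320.32 → 320.
Rows: 271 × 38/33 = 312.06 → 312.
edging pick-up: 77 × 22/25 = 67.76 → 68.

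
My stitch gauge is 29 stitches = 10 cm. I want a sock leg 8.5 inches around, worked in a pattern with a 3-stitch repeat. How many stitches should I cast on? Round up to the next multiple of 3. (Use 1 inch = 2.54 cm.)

8.5 in = 8.5 × 2.54 = 21.59 cm.
29 / 10 = 2.9 sts/cm.
21.59 × 2.9 = 62.61 sts.
→ 63.

CO 63 sts.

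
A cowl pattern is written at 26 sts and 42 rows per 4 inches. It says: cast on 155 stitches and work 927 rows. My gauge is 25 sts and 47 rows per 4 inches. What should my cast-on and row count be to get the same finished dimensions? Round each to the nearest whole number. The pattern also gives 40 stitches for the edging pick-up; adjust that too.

Cast on 149 stitches; work 1037 rows; edging pick-up 38 stitches.

Stitches: 155 × 25/26 = 149.04 → 149.
Rows: 927 × 47/42 = 1037.36 → 1037.
edging pick-up: 40 × 25/26 = 38.46 → 38.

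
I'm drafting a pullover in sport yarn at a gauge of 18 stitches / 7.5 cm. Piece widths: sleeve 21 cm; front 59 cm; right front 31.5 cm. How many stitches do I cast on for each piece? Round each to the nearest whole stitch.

sleeve 50; front 142; right front 76.

Rate = 18/7.5 = 2.4 sts per cm.
sleeve: 21 × 2.4 = 50.40 → 50.
front: 59 × 2.4 = 141.60 → 142.
right front: 31.5 × 2.4 = 75.60 → 76.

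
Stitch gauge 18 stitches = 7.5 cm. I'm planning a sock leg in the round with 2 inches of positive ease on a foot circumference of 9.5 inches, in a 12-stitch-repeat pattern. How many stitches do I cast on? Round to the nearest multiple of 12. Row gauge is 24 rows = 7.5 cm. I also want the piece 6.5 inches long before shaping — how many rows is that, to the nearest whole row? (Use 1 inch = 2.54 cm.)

Cast on 72 stitches; work 53 rows.

Finished = 9.5 + 2 = 11.5 inches.
11.5 inches × 2.54 = 29.21 cm.
18/7.5 = 2.4 sts per cm; 29.21 × 2.4 = 70.10 sts.
Nearest multiple of 12 → 72.
6.5 inches = 16.51 cm; × 3.2 = 52.83 → 53 rows.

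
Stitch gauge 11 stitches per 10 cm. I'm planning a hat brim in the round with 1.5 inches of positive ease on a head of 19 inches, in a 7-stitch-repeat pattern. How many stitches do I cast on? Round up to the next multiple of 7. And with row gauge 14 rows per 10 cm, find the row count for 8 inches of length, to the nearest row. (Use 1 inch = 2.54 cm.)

Cast on 63 stitches; work 28 rows.

Finished = 19 + 1.5 = 20.5 inches.
20.5 inches × 2.54 = 52.07 cm.
11/10 = 1.1 sts per cm; 52.07 × 1.1 = 57.28 sts.
Next multiple of 7 → 63.
8 inches = 20.32 cm; × 1.4 = 28.45 → 28 rows.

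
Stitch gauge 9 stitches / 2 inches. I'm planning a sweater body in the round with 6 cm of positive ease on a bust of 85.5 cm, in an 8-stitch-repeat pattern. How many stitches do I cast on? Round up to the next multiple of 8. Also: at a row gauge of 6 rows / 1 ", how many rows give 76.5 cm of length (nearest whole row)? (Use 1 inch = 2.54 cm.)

Finished = 85.5 + 6 = 91.5 cm.
91.5 cm × 1/2.54 = 36.02 inches.
9/2 = 4.5 sts per in; 36.02 × 4.5 = 162.11 sts.
Next multiple of 8 → 168.
76.5 cm = 30.12 inches; × 6 = 180.71 → 181 rows.

Cast on 168 stitches; work 181 rows.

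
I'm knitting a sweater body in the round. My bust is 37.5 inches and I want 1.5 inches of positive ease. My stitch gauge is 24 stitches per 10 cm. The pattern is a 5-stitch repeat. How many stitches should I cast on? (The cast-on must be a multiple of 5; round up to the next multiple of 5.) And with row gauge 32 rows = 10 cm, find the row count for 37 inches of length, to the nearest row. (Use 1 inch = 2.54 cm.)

Finished = 37.5 + 1.5 = 39 inches.
39 inches × 2.54 = 99.06 cm.
24/10 = 2.4 sts per cm; 99.06 × 2.4 = 237.74 sts.
Next multiple of 5 → 240.
37 inches = 93.98 cm; × 3.2 = 300.74 → 301 rows.

Cast on 240 stitches; work 301 rows.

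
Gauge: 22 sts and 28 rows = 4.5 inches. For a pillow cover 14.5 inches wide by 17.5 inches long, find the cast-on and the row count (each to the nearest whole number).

Cast on 71 stitches and work 109 rows.

Stitch gauge = 22/4.5 = 4.889 sts/in; 14.5 × 4.889 = 70.89 → 71 sts.
Row gauge = 28/4.5 = 6.222 rows/in; 17.5 × 6.222 = 108.89 → 109 rows.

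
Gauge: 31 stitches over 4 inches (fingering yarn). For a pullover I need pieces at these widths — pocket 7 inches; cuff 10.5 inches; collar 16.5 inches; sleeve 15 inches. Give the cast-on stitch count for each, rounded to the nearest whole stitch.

pocket 54; cuff 81; collar 128; sleeve 116.

Rate = 31/4 = 7.75 sts per in.
pocket: 7 × 7.75 = 54.25 → 54.
cuff: 10.5 × 7.75 = 81.38 → 81.
collar: 16.5 × 7.75 = 127.88 → 128.
sleeve: 15 × 7.75 = 116.25 → 116.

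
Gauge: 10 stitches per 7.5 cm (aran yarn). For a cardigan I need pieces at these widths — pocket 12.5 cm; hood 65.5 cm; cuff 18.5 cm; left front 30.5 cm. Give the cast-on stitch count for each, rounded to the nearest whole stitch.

Rate = 10/7.5 = 1.333 sts per cm.
pocket: 12.5 × 1.333 = 16.67 → 17.
hood: 65.5 × 1.333 = 87.33 → 87.
cuff: 18.5 × 1.333 = 24.67 → 25.
left front: 30.5 × 1.333 = 40.67 → 41.

pocket 17; hood 87; cuff 25; left front 41.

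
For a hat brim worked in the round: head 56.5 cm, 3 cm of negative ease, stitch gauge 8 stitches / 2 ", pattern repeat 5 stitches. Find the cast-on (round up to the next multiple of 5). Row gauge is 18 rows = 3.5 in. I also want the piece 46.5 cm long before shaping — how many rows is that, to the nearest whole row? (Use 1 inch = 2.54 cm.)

Finished = 56.5 − 3 = 53.5 cm.
53.5 cm × 1/2.54 = 21.06 inches.
8/2 = 4 sts per in; 21.06 × 4 = 84.25 sts.
Next multiple of 5 → 85.
46.5 cm = 18.31 inches; × 5.143 = 94.15 → 94 rows.

Cast on 85 stitches; work 94 rows.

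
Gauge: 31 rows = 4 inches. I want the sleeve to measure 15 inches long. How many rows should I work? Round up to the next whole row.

Work 117 rows.

31 rows / 4 in = 7.75 rows per inch.
15 × 7.75 = 116.25 rows.
Round up → 117.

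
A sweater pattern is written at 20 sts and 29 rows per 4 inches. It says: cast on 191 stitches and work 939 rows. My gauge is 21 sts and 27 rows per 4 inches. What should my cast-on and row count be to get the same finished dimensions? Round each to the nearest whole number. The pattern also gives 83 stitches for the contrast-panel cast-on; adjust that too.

Stitches: 191 × 21/20 = 200.55 → 201.
Rows: 939 × 27/29 = 874.24 → 874.
contrast-panel cast-on: 83 × 21/20 = 87.15 → 87.

Cast on 201 stitches; work 874 rows; contrast-panel cast-on 87 stitches.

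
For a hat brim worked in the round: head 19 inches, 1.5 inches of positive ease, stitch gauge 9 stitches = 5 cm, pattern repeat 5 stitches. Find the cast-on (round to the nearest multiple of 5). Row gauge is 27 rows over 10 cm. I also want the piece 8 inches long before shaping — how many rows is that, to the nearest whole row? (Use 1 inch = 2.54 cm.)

Cast on 95 stitches; work 55 rows.

Finished = 19 + 1.5 = 20.5 inches.
20.5 inches × 2.54 = 52.07 cm.
9/5 = 1.8 sts per cm; 52.07 × 1.8 = 93.73 sts.
Nearest multiple of 5 → 95.
8 inches = 20.32 cm; × 2.7 = 54.86 → 55 rows.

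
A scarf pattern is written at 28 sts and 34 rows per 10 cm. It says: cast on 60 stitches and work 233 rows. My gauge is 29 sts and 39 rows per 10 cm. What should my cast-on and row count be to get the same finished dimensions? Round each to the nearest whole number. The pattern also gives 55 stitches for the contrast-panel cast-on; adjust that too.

Cast on 62 stitches; work 267 rows; contrast-panel cast-on 57 stitches.

Stitches: 60 × 29/28 = 62.14 → 62.
Rows: 233 × 39/34 = 267.26 → 267.
contrast-panel cast-on: 55 × 29/28 = 56.96 → 57.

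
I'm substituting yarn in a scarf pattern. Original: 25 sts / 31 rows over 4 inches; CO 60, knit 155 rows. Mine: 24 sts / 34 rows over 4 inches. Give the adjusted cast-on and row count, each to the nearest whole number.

Cast on 58 stitches; work 170 rows.

Stitches: 60 × 24/25 = 57.60 → 58.
Rows: 155 × 34/31 = 170.00 → 170.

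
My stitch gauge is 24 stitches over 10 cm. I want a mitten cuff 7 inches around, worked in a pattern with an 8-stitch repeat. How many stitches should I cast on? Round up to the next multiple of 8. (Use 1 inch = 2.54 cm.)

7 in = 7 × 2.54 = 17.78 cm.
24 / 10 = 2.4 sts/cm.
17.78 × 2.4 = 42.67 sts.
→ 48.

48 stitches.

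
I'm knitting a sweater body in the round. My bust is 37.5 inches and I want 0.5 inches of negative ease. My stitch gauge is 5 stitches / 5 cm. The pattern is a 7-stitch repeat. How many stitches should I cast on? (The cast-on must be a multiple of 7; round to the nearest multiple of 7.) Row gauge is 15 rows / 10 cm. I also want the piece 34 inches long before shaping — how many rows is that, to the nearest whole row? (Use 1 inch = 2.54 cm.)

Finished = 37.5 − 0.5 = 37 inches.
37 inches × 2.54 = 93.98 cm.
5/5 = 1 sts per cm; 93.98 × 1 = 93.98 sts.
Nearest multiple of 7 → 91.
34 inches = 86.36 cm; × 1.5 = 129.54 → 130 rows.

Cast on 91 stitches; work 130 rows.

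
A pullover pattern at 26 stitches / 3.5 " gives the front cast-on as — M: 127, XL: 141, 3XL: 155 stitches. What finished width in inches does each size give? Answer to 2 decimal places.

26/3.5 = 7.429 sts per in.
M: 127 / 7.429 = 17.096 → 17.10 in.
XL: 141 / 7.429 = 18.981 → 18.98 in.
3XL: 155 / 7.429 = 20.865 → 20.87 in.

M 17.10 inches; XL 18.98 inches; 3XL 20.87 inches.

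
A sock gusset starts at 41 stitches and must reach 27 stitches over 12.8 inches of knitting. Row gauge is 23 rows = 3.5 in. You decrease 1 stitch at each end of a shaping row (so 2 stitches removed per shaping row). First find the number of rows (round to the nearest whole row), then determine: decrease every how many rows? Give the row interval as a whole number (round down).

Decrease every 12th row.

Rows = 12.8 × 6.571 = 84.1 → 84 rows.
Stitches to remove: 14 → 7 shaping rows (at 2 st each).
84 / 7 = 12.00 → every 12 rows.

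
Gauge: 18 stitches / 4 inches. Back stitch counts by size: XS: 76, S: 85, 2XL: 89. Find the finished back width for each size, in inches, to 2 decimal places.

18/4 = 4.5 sts per in.
XS: 76 / 4.5 = 16.889 → 16.89 in.
S: 85 / 4.5 = 18.889 → 18.89 in.
2XL: 89 / 4.5 = 19.778 → 19.78 in.

XS 16.89 inches; S 18.89 inches; 2XL 19.78 inches.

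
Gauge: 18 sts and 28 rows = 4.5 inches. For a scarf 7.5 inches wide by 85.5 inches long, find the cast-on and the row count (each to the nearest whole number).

Cast on 30 stitches and work 532 rows.

Stitch gauge = 18/4.5 = 4 sts/in; 7.5 × 4 = 30.00 → 30 sts.
Row gauge = 28/4.5 = 6.222 rows/in; 85.5 × 6.222 = 532.00 → 532 rows.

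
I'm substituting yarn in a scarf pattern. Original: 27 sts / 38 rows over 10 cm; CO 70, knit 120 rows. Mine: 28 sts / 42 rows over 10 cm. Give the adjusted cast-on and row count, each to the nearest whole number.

Cast on 73 stitches; work 133 rows.

Stitches: 70 × 28/27 = 72.59 → 73.
Rows: 120 × 42/38 = 132.63 → 133.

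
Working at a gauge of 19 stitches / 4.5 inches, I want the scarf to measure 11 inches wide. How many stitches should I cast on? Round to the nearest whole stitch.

46 stitches.

19 stitches / 4.5 in = 4.222 stitches per inch.
11 × 4.222 = 46.44 stitches.
Round to nearest → 46.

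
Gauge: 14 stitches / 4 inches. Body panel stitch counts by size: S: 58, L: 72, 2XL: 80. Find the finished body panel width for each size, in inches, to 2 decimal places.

S 16.57 inches; L 20.57 inches; 2XL 22.86 inches.

14/4 = 3.5 sts per in.
S: 58 / 3.5 = 16.571 → 16.57 in.
L: 72 / 3.5 = 20.571 → 20.57 in.
2XL: 80 / 3.5 = 22.857 → 22.86 in.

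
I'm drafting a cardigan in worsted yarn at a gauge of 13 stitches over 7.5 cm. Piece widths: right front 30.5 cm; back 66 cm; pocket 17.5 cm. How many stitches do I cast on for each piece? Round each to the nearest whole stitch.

right front 53; back 114; pocket 30.

Rate = 13/7.5 = 1.733 sts per cm.
right front: 30.5 × 1.733 = 52.87 → 53.
back: 66 × 1.733 = 114.40 → 114.
pocket: 17.5 × 1.733 = 30.33 → 30.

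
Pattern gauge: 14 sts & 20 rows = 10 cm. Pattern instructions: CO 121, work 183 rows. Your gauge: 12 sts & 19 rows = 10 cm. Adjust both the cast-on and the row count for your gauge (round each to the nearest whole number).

Cast on 104 stitches; work 174 rows.

Stitches: 121 × 12/14 = 103.71 → 104.
Rows: 183 × 19/20 = 173.85 → 174.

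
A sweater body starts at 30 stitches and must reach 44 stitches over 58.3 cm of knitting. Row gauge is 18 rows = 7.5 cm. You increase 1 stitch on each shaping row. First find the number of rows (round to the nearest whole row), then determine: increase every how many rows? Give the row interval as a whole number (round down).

Increase every 10th row.

Rows = 58.3 × 2.4 = 139.9 → 140 rows.
Stitches to add: 14 → 14 shaping rows (at 1 st each).
140 / 14 = 10.00 → every 10 rows.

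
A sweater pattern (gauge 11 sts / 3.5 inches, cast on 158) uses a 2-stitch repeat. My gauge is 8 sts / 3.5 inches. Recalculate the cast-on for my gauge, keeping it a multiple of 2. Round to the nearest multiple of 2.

158 × 8 / 11 = 114.91.
Nearest multiple of 2: 114.

Cast on 114 stitches.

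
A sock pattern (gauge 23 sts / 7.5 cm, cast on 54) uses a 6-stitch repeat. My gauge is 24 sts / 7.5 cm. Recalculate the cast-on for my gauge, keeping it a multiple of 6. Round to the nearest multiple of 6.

54 × 24 / 23 = 56.35.
Nearest multiple of 6: 54.

CO 54 sts.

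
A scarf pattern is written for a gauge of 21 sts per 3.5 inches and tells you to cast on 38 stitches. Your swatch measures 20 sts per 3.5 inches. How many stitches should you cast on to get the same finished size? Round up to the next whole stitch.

Cast on 37 stitches.

Scale factor = 20 / 21 = 0.952.
38 × 20 / 21 = 36.19 sts.
→ 37 sts.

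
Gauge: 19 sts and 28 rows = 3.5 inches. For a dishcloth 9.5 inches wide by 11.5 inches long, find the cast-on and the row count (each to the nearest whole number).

Stitch gauge = 19/3.5 = 5.429 sts/in; 9.5 × 5.429 = 51.57 → 52 sts.
Row gauge = 28/3.5 = 8 rows/in; 11.5 × 8 = 92.00 → 92 rows.

Cast on 52 stitches and work 92 rows.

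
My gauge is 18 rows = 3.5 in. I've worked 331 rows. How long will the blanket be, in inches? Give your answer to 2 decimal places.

64.36 inches.

18 rows / 3.5 inch = 5.143 rows per inch.
331 / 5.143 = 64.361 inches.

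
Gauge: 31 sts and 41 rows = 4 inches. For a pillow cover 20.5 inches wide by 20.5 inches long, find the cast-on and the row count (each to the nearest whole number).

Stitch gauge = 31/4 = 7.75 sts/in; 20.5 × 7.75 = 158.88 → 159 sts.
Row gauge = 41/4 = 10.25 rows/in; 20.5 × 10.25 = 210.12 → 210 rows.

Cast on 159 stitches and work 210 rows.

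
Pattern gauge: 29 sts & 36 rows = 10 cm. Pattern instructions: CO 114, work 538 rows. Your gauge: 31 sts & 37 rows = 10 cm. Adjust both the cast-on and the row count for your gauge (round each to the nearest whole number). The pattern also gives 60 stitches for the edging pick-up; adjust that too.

Cast on 122 stitches; work 553 rows; edging pick-up 64 stitches.

Stitches: 114 × 31/29 = 121.86 → 122.
Rows: 538 × 37/36 = 552.94 → 553.
edging pick-up: 60 × 31/29 = 64.14 → 64.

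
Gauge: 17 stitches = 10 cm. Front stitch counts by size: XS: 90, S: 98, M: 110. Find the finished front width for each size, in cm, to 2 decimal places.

XS 52.94 cm; S 57.65 cm; M 64.71 cm.

17/10 = 1.7 sts per cm.
XS: 90 / 1.7 = 52.941 → 52.94 cm.
S: 98 / 1.7 = 57.647 → 57.65 cm.
M: 110 / 1.7 = 64.706 → 64.71 cm.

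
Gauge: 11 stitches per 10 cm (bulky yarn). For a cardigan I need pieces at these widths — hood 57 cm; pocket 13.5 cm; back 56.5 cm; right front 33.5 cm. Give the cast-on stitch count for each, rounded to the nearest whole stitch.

Rate = 11/10 = 1.1 sts per cm.
hood: 57 × 1.1 = 62.70 → 63.
pocket: 13.5 × 1.1 = 14.85 → 15.
back: 56.5 × 1.1 = 62.15 → 62.
right front: 33.5 × 1.1 = 36.85 → 37.

hood 63; pocket 15; back 62; right front 37.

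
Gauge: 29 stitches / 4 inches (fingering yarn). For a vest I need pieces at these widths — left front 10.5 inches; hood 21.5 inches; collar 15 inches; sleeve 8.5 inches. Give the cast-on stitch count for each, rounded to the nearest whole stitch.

Rate = 29/4 = 7.25 sts per in.
left front: 10.5 × 7.25 = 76.12 → 76.
hood: 21.5 × 7.25 = 155.88 → 156.
collar: 15 × 7.25 = 108.75 → 109.
sleeve: 8.5 × 7.25 = 61.62 → 62.

left front 76; hood 156; collar 109; sleeve 62.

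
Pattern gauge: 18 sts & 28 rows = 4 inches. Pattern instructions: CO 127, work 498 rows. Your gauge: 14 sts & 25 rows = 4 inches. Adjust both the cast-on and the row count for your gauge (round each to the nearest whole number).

Stitches: 127 × 14/18 = 98.78 → 99.
Rows: 498 × 25/28 = 444.64 → 445.

Cast on 99 stitches; work 445 rows.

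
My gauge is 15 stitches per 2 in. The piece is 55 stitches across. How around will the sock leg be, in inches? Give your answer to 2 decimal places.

15 stitches / 2 inch = 7.5 stitches per inch.
55 / 7.5 = 7.333 inches.

7.33 inches.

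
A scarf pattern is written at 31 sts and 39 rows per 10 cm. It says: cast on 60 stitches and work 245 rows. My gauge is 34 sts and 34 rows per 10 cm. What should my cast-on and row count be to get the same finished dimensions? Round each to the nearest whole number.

Stitches: 60 × 34/31 = 65.81 → 66.
Rows: 245 × 34/39 = 213.59 → 214.

Cast on 66 stitches; work 214 rows.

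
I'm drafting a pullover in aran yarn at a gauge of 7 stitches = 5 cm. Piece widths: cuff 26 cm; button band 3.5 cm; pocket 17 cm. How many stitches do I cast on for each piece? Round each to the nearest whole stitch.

cuff 36; button band 5; pocket 24.

Rate = 7/5 = 1.4 sts per cm.
cuff: 26 × 1.4 = 36.40 → 36.
button band: 3.5 × 1.4 = 4.90 → 5.
pocket: 17 × 1.4 = 23.80 → 24.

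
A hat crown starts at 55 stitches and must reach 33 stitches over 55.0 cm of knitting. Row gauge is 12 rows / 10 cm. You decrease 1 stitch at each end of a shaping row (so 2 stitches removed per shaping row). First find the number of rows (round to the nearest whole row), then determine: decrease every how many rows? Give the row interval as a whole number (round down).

Rows = 55.0 × 1.2 = 66.0 → 66 rows.
Stitches to remove: 22 → 11 shaping rows (at 2 st each).
66 / 11 = 6.00 → every 6 rows.

Decrease every 6th row.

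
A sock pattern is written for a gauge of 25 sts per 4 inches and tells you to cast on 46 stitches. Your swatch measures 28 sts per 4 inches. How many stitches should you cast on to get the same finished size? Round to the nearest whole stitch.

Scale factor = 28 / 25 = 1.120.
46 × 28 / 25 = 51.52 sts.
→ 52 sts.

52 stitches.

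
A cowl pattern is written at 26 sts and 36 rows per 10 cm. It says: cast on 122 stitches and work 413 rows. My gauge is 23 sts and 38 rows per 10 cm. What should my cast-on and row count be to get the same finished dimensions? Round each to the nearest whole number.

Cast on 108 stitches; work 436 rows.

Stitches: 122 × 23/26 = 107.92 → 108.
Rows: 413 × 38/36 = 435.94 → 436.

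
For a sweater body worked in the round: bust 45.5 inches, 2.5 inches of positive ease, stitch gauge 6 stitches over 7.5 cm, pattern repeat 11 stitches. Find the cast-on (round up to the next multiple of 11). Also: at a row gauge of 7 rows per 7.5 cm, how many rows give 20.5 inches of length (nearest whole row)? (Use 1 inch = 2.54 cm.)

Finished = 45.5 + 2.5 = 48 inches.
48 inches × 2.54 = 121.92 cm.
6/7.5 = 0.8 sts per cm; 121.92 × 0.8 = 97.54 sts.
Next multiple of 11 → 99.
20.5 inches = 52.07 cm; × 0.933 = 48.60 → 49 rows.

Cast on 99 stitches; work 49 rows.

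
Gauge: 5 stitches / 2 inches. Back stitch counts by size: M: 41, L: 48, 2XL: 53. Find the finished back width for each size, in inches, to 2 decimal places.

M 16.40 inches; L 19.20 inches; 2XL 21.20 inches.

5/2 = 2.5 sts per in.
M: 41 / 2.5 = 16.400 → 16.40 in.
L: 48 / 2.5 = 19.200 → 19.20 in.
2XL: 53 / 2.5 = 21.200 → 21.20 in.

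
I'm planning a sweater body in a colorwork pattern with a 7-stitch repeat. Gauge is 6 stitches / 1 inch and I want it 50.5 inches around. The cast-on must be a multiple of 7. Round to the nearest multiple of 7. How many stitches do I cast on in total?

301 stitches.

6 / 1 = 6 sts per inch.
50.5 × 6 = 303.00 sts.
Nearest multiple of 7: 301.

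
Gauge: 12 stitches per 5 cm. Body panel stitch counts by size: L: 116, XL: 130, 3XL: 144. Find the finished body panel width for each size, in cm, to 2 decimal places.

L 48.33 cm; XL 54.17 cm; 3XL 60.00 cm.

12/5 = 2.4 sts per cm.
L: 116 / 2.4 = 48.333 → 48.33 cm.
XL: 130 / 2.4 = 54.167 → 54.17 cm.
3XL: 144 / 2.4 = 60.000 → 60.00 cm.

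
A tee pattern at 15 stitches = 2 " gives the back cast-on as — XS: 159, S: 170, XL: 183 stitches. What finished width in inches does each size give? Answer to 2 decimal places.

15/2 = 7.5 sts per in.
XS: 159 / 7.5 = 21.200 → 21.20 in.
S: 170 / 7.5 = 22.667 → 22.67 in.
XL: 183 / 7.5 = 24.400 → 24.40 in.

XS 21.20 inches; S 22.67 inches; XL 24.40 inches.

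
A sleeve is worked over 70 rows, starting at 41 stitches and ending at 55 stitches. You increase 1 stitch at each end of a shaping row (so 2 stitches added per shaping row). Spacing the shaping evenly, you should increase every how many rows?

Increase every 10th row.

Stitches to add: |55 − 41| = 14.
Shaping rows needed: 14 / 2 = 7.
70 rows / 7 = every 10 rows.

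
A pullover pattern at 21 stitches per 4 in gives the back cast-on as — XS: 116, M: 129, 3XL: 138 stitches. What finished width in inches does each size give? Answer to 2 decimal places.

XS 22.10 inches; M 24.57 inches; 3XL 26.29 inches.

21/4 = 5.25 sts per in.
XS: 116 / 5.25 = 22.095 → 22.10 in.
M: 129 / 5.25 = 24.571 → 24.57 in.
3XL: 138 / 5.25 = 26.286 → 26.29 in.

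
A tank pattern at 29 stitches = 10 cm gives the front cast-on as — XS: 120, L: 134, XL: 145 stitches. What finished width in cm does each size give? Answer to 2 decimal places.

XS 41.38 cm; L 46.21 cm; XL 50.00 cm.

29/10 = 2.9 sts per cm.
XS: 120 / 2.9 = 41.379 → 41.38 cm.
L: 134 / 2.9 = 46.207 → 46.21 cm.
XL: 145 / 2.9 = 50.000 → 50.00 cm.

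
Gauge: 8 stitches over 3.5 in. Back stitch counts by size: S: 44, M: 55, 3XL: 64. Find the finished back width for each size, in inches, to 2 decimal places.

8/3.5 = 2.286 sts per in.
S: 44 / 2.286 = 19.250 → 19.25 in.
M: 55 / 2.286 = 24.062 → 24.06 in.
3XL: 64 / 2.286 = 28.000 → 28.00 in.

S 19.25 inches; M 24.06 inches; 3XL 28.00 inches.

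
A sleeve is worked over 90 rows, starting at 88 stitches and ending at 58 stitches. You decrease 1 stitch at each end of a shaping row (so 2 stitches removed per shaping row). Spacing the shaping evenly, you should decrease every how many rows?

Decrease every 6th row.

Stitches to remove: |58 − 88| = 30.
Shaping rows needed: 30 / 2 = 15.
90 rows / 15 = every 6 rows.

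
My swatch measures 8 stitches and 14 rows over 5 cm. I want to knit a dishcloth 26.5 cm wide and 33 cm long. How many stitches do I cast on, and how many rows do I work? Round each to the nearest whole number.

Stitch gauge = 8/5 = 1.6 sts/cm; 26.5 × 1.6 = 42.40 → 42 sts.
Row gauge = 14/5 = 2.8 rows/cm; 33 × 2.8 = 92.40 → 92 rows.

Cast on 42 stitches and work 92 rows.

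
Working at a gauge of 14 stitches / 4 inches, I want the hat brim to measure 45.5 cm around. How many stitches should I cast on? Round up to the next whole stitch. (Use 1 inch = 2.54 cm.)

45.5 cm = 17.91 in.
14 stitches / 4 in = 3.5 stitches per inch.
17.91 × 3.5 = 62.70 stitches.
Round up → 63.

Cast on 63 stitches.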